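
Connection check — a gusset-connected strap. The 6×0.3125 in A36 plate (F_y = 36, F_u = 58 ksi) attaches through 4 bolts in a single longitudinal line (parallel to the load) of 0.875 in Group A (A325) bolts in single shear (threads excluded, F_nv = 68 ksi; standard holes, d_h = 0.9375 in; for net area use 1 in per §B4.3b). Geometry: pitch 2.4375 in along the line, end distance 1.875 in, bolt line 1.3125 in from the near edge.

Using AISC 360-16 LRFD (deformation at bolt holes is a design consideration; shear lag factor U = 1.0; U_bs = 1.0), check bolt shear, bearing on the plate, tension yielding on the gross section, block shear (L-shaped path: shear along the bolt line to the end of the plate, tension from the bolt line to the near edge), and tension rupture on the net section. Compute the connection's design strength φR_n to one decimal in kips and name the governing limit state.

Bolt shear: A_b = π(0.875)²/4 = 0.60132 in². φR_n = 0.75 × 68 × 0.60132 × 4 × 1 = 122.7 kips.
Bearing (0.3125 in plate, F_u = 58 ksi): end bolts L_c = 1.875 − 0.9375/2 = 1.40625, R_n = min(1.2×1.40625×0.3125×58, 2.4×0.875×0.3125×58) = 30.586 kips/bolt; interior L_c = 2.4375 − 0.9375 = 1.5, R_n = 32.625 kips/bolt. φR_n = 0.75 × (1×30.586 + 3×32.625) = 96.3 kips.
Tension yield (gross): A_g = 6×0.3125 = 1.875 in². φR_n = 0.90 × 36 × 1.875 = 60.8 kips.
Block shear: shear path 1×[1.875+3×2.4375] = 1×9.1875 in, A_gv = 2.8711, A_nv = 1×(9.1875 − 3.5×1)×0.3125 = 1.7773 in²; tension to near edge: (1.3125 − 0.5×1)×0.3125 = 0.25391 in². R_n = min(0.6×58×1.7773, 0.6×36×2.8711) + 1.0×58×0.25391 = min(61.85, 62.016) + 14.727 = 76.577 kips. φR_n = 0.75 × 76.577 = 57.4 kips.
Tension rupture (net): A_n = (6 − 1×1)×0.3125 = 1.5625 in² (U = 1.0, A_e = A_n). φR_n = 0.75 × 58 × 1.5625 = 68.0 kips.
Governing: min(122.7, 96.3, 60.8, 57.4, 68.0) = 57.4 kips → block shear.

57.4 kips (block shear governs)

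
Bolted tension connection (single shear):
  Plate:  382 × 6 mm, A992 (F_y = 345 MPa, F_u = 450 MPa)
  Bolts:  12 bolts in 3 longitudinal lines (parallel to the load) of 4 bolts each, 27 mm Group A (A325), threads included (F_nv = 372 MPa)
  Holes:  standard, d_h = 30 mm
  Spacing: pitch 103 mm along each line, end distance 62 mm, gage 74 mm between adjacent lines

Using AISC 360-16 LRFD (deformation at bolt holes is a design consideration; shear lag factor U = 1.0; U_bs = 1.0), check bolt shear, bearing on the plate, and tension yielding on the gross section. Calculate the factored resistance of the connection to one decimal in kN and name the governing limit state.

Bolt shear: A_b = π(27)²/4 = 572.56 mm². φR_n = 0.75 × 372 × 572.56 × 12 × 1 = 1916.9 kN.
Bearing (6 mm plate, F_u = 450 MPa): end bolts L_c = 62 − 30/2 = 47, R_n = min(1.2×47×6×450, 2.4×27×6×450) = 152.28 kN/bolt; interior L_c = 103 − 30 = 73, R_n = 174.96 kN/bolt. φR_n = 0.75 × (3×152.28 + 9×174.96) = 1523.6 kN.
Tension yield (gross): A_g = 382×6 = 2292 mm². φR_n = 0.90 × 345 × 2292 = 711.7 kN.
Governing: min(1916.9, 1523.6, 711.7) = 711.7 kN → gross-section yield.

711.7 kN (gross-section yield governs)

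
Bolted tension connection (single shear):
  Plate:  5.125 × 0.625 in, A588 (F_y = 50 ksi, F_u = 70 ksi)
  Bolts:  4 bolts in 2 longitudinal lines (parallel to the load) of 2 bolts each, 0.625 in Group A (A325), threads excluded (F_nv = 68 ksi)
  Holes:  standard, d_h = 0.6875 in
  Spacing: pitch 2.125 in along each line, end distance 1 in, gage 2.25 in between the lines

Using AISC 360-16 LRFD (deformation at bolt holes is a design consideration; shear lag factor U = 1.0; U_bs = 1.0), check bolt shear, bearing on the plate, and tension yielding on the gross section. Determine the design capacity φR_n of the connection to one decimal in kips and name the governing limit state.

Bolt shear: A_b = π(0.625)²/4 = 0.3068 in². φR_n = 0.75 × 68 × 0.3068 × 4 × 1 = 62.6 kips.
Bearing (0.625 in plate, F_u = 70 ksi): end bolts L_c = 1 − 0.6875/2 = 0.65625, R_n = min(1.2×0.65625×0.625×70, 2.4×0.625×0.625×70) = 34.453 kips/bolt; interior L_c = 2.125 − 0.6875 = 1.4375, R_n = 65.625 kips/bolt. φR_n = 0.75 × (2×34.453 + 2×65.625) = 150.1 kips.
Tension yield (gross): A_g = 5.125×0.625 = 3.2031 in². φR_n = 0.90 × 50 × 3.2031 = 144.1 kips.
Governing: min(62.6, 150.1, 144.1) = 62.6 kips → bolt shear.

62.6 kips (bolt shear governs)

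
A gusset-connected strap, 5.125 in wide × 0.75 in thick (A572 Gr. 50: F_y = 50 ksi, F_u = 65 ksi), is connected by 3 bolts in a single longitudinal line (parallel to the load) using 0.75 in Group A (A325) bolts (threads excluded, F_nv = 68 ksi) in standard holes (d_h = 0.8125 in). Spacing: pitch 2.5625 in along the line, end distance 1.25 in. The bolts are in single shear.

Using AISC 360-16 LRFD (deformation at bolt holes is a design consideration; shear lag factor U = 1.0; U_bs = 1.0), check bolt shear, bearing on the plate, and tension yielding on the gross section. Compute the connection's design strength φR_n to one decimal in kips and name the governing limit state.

67.6 kips (bolt shear governs)

Bolt shear: A_b = π(0.75)²/4 = 0.44179 in². φR_n = 0.75 × 68 × 0.44179 × 3 × 1 = 67.6 kips.
Bearing (0.75 in plate, F_u = 65 ksi): end bolts L_c = 1.25 − 0.8125/2 = 0.84375, R_n = min(1.2×0.84375×0.75×65, 2.4×0.75×0.75×65) = 49.359 kips/bolt; interior L_c = 2.5625 − 0.8125 = 1.75, R_n = 87.75 kips/bolt. φR_n = 0.75 × (1×49.359 + 2×87.75) = 168.6 kips.
Tension yield (gross): A_g = 5.125×0.75 = 3.8438 in². φR_n = 0.90 × 50 × 3.8438 = 173.0 kips.
Governing: min(67.6, 168.6, 173.0) = 67.6 kips → bolt shear.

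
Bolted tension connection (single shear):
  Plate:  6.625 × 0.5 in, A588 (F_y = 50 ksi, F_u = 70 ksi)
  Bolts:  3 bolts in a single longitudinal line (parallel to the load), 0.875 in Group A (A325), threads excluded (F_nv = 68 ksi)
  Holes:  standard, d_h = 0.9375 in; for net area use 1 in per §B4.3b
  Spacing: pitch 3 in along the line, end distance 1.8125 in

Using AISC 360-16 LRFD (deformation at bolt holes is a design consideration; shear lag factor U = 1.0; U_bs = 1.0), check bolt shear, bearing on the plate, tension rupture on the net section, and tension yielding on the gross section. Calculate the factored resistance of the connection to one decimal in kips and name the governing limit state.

Bolt shear: A_b = π(0.875)²/4 = 0.60132 in². φR_n = 0.75 × 68 × 0.60132 × 3 × 1 = 92.0 kips.
Bearing (0.5 in plate, F_u = 70 ksi): end bolts L_c = 1.8125 − 0.9375/2 = 1.34375, R_n = min(1.2×1.34375×0.5×70, 2.4×0.875×0.5×70) = 56.438 kips/bolt; interior L_c = 3 − 0.9375 = 2.0625, R_n = 73.5 kips/bolt. φR_n = 0.75 × (1×56.438 + 2×73.5) = 152.6 kips.
Tension rupture (net): A_n = (6.625 − 1×1)×0.5 = 2.8125 in² (U = 1.0, A_e = A_n). φR_n = 0.75 × 70 × 2.8125 = 147.7 kips.
Tension yield (gross): A_g = 6.625×0.5 = 3.3125 in². φR_n = 0.90 × 50 × 3.3125 = 149.1 kips.
Governing: min(92.0, 152.6, 147.7, 149.1) = 92.0 kips → bolt shear.

92.0 kips (bolt shear governs)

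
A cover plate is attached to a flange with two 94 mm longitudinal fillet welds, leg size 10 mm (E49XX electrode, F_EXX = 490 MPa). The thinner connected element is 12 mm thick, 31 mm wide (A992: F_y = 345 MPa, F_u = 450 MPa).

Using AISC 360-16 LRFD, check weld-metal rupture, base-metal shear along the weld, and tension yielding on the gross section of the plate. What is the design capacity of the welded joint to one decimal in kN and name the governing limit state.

115.5 kN (gross-section yield governs)

Weld metal: throat = 0.707×10 = 7.07 mm, L = 2×94 = 188 mm. φR_n = 0.75 × 0.6 × 490 × 7.07 × 188 = 293.1 kN.
Base metal shear (12 mm plate): yield φR_n = 1.0×0.6×345×12×188 = 467.0 kN; rupture φR_n = 0.75×0.6×450×12×188 = 456.8 kN; take 456.8 kN (rupture).
Tension yield (gross): A_g = 31×12 = 372 mm². φR_n = 0.90 × 345 × 372 = 115.5 kN.
Governing: min(293.1, 456.8, 115.5) = 115.5 kN → gross-section yield.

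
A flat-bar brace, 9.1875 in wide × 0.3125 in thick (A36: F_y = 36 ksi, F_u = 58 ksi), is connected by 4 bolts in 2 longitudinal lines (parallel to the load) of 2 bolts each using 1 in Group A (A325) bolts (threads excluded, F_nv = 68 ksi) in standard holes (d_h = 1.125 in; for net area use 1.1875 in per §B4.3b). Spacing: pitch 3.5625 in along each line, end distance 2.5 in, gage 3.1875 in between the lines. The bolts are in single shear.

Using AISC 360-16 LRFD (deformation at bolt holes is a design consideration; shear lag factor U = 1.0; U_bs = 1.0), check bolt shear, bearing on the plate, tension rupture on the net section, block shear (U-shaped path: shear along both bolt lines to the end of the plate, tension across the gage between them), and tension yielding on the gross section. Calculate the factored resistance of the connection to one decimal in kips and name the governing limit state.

Bolt shear: A_b = π(1)²/4 = 0.7854 in². φR_n = 0.75 × 68 × 0.7854 × 4 × 1 = 160.2 kips.
Bearing (0.3125 in plate, F_u = 58 ksi): end bolts L_c = 2.5 − 1.125/2 = 1.9375, R_n = min(1.2×1.9375×0.3125×58, 2.4×1×0.3125×58) = 42.141 kips/bolt; interior L_c = 3.5625 − 1.125 = 2.4375, R_n = 43.5 kips/bolt. φR_n = 0.75 × (2×42.141 + 2×43.5) = 128.5 kips.
Tension rupture (net): A_n = (9.1875 − 2×1.1875)×0.3125 = 2.1289 in² (U = 1.0, A_e = A_n). φR_n = 0.75 × 58 × 2.1289 = 92.6 kips.
Block shear: shear path 2×[2.5+1×3.5625] = 2×6.0625 in, A_gv = 3.7891, A_nv = 2×(6.0625 − 1.5×1.1875)×0.3125 = 2.6758 in²; tension across gage: (3.1875 − 1×1.1875)×0.3125 = 0.625 in². R_n = min(0.6×58×2.6758, 0.6×36×3.7891) + 1.0×58×0.625 = min(93.118, 81.845) + 36.25 = 118.1 kips. φR_n = 0.75 × 118.1 = 88.6 kips.
Tension yield (gross): A_g = 9.1875×0.3125 = 2.8711 in². φR_n = 0.90 × 36 × 2.8711 = 93.0 kips.
Governing: min(160.2, 128.5, 92.6, 88.6, 93.0) = 88.6 kips → block shear.

88.6 kips (block shear governs)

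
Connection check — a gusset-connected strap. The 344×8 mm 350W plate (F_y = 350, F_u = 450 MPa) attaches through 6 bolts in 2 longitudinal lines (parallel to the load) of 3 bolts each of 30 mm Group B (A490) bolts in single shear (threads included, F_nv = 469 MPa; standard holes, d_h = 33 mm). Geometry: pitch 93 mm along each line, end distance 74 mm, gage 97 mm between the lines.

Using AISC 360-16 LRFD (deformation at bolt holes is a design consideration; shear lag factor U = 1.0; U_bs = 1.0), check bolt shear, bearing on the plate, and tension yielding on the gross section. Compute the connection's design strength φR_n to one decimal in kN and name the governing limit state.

866.9 kN (gross-section yield governs)

Bolt shear: A_b = π(30)²/4 = 706.86 mm². φR_n = 0.75 × 469 × 706.86 × 6 × 1 = 1491.8 kN.
Bearing (8 mm plate, F_u = 450 MPa): end bolts L_c = 74 − 33/2 = 57.5, R_n = min(1.2×57.5×8×450, 2.4×30×8×450) = 248.4 kN/bolt; interior L_c = 93 − 33 = 60, R_n = 259.2 kN/bolt. φR_n = 0.75 × (2×248.4 + 4×259.2) = 1150.2 kN.
Tension yield (gross): A_g = 344×8 = 2752 mm². φR_n = 0.90 × 350 × 2752 = 866.9 kN.
Governing: min(1491.8, 1150.2, 866.9) = 866.9 kN → gross-section yield.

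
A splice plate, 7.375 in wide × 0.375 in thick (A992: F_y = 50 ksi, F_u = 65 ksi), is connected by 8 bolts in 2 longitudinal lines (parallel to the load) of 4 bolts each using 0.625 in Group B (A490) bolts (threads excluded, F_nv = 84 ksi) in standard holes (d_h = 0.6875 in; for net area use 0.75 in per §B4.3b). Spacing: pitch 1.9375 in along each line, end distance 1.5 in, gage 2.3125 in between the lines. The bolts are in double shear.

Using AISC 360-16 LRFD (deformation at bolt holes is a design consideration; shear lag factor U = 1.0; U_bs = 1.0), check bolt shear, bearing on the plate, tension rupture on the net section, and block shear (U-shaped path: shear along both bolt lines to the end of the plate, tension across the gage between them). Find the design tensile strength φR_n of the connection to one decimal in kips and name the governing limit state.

107.4 kips (net-section rupture governs)

Bolt shear: A_b = π(0.625)²/4 = 0.3068 in². φR_n = 0.75 × 84 × 0.3068 × 8 × 2 = 309.3 kips.
Bearing (0.375 in plate, F_u = 65 ksi): end bolts L_c = 1.5 − 0.6875/2 = 1.15625, R_n = min(1.2×1.15625×0.375×65, 2.4×0.625×0.375×65) = 33.82 kips/bolt; interior L_c = 1.9375 − 0.6875 = 1.25, R_n = 36.563 kips/bolt. φR_n = 0.75 × (2×33.82 + 6×36.563) = 215.3 kips.
Tension rupture (net): A_n = (7.375 − 2×0.75)×0.375 = 2.2031 in² (U = 1.0, A_e = A_n). φR_n = 0.75 × 65 × 2.2031 = 107.4 kips.
Block shear: shear path 2×[1.5+3×1.9375] = 2×7.3125 in, A_gv = 5.4844, A_nv = 2×(7.3125 − 3.5×0.75)×0.375 = 3.5156 in²; tension across gage: (2.3125 − 1×0.75)×0.375 = 0.58594 in². R_n = min(0.6×65×3.5156, 0.6×50×5.4844) + 1.0×65×0.58594 = min(137.11, 164.53) + 38.086 = 175.2 kips. φR_n = 0.75 × 175.2 = 131.4 kips.
Governing: min(309.3, 215.3, 107.4, 131.4) = 107.4 kips → net-section rupture.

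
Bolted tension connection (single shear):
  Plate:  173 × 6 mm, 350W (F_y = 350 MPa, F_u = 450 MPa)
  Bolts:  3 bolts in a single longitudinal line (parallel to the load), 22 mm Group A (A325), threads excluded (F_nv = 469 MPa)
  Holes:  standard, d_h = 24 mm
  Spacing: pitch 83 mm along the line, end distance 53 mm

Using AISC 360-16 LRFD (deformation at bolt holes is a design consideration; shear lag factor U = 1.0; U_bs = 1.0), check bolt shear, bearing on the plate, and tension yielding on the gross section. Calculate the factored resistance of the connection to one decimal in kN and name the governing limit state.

Bolt shear: A_b = π(22)²/4 = 380.13 mm². φR_n = 0.75 × 469 × 380.13 × 3 × 1 = 401.1 kN.
Bearing (6 mm plate, F_u = 450 MPa): end bolts L_c = 53 − 24/2 = 41, R_n = min(1.2×41×6×450, 2.4×22×6×450) = 132.84 kN/bolt; interior L_c = 83 − 24 = 59, R_n = 142.56 kN/bolt. φR_n = 0.75 × (1×132.84 + 2×142.56) = 313.5 kN.
Tension yield (gross): A_g = 173×6 = 1038 mm². φR_n = 0.90 × 350 × 1038 = 327.0 kN.
Governing: min(401.1, 313.5, 327.0) = 313.5 kN → bearing.

313.5 kN (bearing governs)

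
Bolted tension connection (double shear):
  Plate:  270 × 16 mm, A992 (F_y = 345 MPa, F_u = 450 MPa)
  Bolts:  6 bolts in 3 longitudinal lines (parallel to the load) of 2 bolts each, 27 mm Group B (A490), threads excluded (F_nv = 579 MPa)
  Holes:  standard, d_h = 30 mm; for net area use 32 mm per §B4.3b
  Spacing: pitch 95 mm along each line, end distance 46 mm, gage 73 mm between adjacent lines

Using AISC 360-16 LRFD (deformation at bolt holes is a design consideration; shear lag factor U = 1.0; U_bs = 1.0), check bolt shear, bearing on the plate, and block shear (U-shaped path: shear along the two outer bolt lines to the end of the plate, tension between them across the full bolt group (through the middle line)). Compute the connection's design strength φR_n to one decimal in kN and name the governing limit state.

Bolt shear: A_b = π(27)²/4 = 572.56 mm². φR_n = 0.75 × 579 × 572.56 × 6 × 2 = 2983.6 kN.
Bearing (16 mm plate, F_u = 450 MPa): end bolts L_c = 46 − 30/2 = 31, R_n = min(1.2×31×16×450, 2.4×27×16×450) = 267.84 kN/bolt; interior L_c = 95 − 30 = 65, R_n = 466.56 kN/bolt. φR_n = 0.75 × (3×267.84 + 3×466.56) = 1652.4 kN.
Block shear: shear path 2×[46+1×95] = 2×141 mm, A_gv = 4512, A_nv = 2×(141 − 1.5×32)×16 = 2976 mm²; tension across gage: (146 − 2×32)×16 = 1312 mm². R_n = min(0.6×450×2976, 0.6×345×4512) + 1.0×450×1312 = min(803.52, 933.98) + 590.4 = 1393.9 kN. φR_n = 0.75 × 1393.9 = 1045.4 kN.
Governing: min(2983.6, 1652.4, 1045.4) = 1045.4 kN → block shear.

1045.4 kN (block shear governs)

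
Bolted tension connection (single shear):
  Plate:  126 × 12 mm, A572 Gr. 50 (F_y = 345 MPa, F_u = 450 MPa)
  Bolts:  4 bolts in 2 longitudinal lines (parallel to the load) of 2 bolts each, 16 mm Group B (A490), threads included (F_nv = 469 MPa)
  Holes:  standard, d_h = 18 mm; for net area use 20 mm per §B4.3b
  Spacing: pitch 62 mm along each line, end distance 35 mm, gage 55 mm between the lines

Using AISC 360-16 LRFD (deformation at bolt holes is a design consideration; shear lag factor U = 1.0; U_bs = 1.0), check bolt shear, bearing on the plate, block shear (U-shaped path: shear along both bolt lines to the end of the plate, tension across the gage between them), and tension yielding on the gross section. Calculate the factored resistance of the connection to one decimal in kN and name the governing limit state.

Bolt shear: A_b = π(16)²/4 = 201.06 mm². φR_n = 0.75 × 469 × 201.06 × 4 × 1 = 282.9 kN.
Bearing (12 mm plate, F_u = 450 MPa): end bolts L_c = 35 − 18/2 = 26, R_n = min(1.2×26×12×450, 2.4×16×12×450) = 168.48 kN/bolt; interior L_c = 62 − 18 = 44, R_n = 207.36 kN/bolt. φR_n = 0.75 × (2×168.48 + 2×207.36) = 563.8 kN.
Block shear: shear path 2×[35+1×62] = 2×97 mm, A_gv = 2328, A_nv = 2×(97 − 1.5×20)×12 = 1608 mm²; tension across gage: (55 − 1×20)×12 = 420 mm². R_n = min(0.6×450×1608, 0.6×345×2328) + 1.0×450×420 = min(434.16, 481.9) + 189 = 623.16 kN. φR_n = 0.75 × 623.16 = 467.4 kN.
Tension yield (gross): A_g = 126×12 = 1512 mm². φR_n = 0.90 × 345 × 1512 = 469.5 kN.
Governing: min(282.9, 563.8, 467.4, 469.5) = 282.9 kN → bolt shear.

282.9 kN (bolt shear governs)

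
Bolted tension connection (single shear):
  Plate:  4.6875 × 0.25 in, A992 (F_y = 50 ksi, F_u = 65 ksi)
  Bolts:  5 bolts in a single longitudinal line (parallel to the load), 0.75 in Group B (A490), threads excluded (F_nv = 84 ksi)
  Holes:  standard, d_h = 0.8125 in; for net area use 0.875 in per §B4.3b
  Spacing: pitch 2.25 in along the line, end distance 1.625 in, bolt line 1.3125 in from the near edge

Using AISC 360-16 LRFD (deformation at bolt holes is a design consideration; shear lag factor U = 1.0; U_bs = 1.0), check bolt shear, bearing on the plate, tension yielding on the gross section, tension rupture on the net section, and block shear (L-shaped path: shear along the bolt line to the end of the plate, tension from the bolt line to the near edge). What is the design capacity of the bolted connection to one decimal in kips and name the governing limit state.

Bolt shear: A_b = π(0.75)²/4 = 0.44179 in². φR_n = 0.75 × 84 × 0.44179 × 5 × 1 = 139.2 kips.
Bearing (0.25 in plate, F_u = 65 ksi): end bolts L_c = 1.625 − 0.8125/2 = 1.21875, R_n = min(1.2×1.21875×0.25×65, 2.4×0.75×0.25×65) = 23.766 kips/bolt; interior L_c = 2.25 − 0.8125 = 1.4375, R_n = 28.031 kips/bolt. φR_n = 0.75 × (1×23.766 + 4×28.031) = 101.9 kips.
Tension yield (gross): A_g = 4.6875×0.25 = 1.1719 in². φR_n = 0.90 × 50 × 1.1719 = 52.7 kips.
Tension rupture (net): A_n = (4.6875 − 1×0.875)×0.25 = 0.95313 in² (U = 1.0, A_e = A_n). φR_n = 0.75 × 65 × 0.95313 = 46.5 kips.
Block shear: shear path 1×[1.625+4×2.25] = 1×10.625 in, A_gv = 2.6563, A_nv = 1×(10.625 − 4.5×0.875)×0.25 = 1.6719 in²; tension to near edge: (1.3125 − 0.5×0.875)×0.25 = 0.21875 in². R_n = min(0.6×65×1.6719, 0.6×50×2.6563) + 1.0×65×0.21875 = min(65.204, 79.689) + 14.219 = 79.423 kips. φR_n = 0.75 × 79.423 = 59.6 kips.
Governing: min(139.2, 101.9, 52.7, 46.5, 59.6) = 46.5 kips → net-section rupture.

46.5 kips (net-section rupture governs)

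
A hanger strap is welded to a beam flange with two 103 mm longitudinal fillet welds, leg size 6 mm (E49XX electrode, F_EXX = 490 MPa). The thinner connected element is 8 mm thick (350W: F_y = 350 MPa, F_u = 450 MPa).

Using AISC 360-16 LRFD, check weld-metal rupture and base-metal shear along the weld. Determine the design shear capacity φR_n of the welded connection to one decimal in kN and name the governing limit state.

Weld metal: throat = 0.707×6 = 4.242 mm, L = 2×103 = 206 mm. φR_n = 0.75 × 0.6 × 490 × 4.242 × 206 = 192.7 kN.
Base metal shear (8 mm plate): yield φR_n = 1.0×0.6×350×8×206 = 346.1 kN; rupture φR_n = 0.75×0.6×450×8×206 = 333.7 kN; take 333.7 kN (rupture).
Governing: min(192.7, 333.7) = 192.7 kN → weld metal.

192.7 kN (weld metal governs)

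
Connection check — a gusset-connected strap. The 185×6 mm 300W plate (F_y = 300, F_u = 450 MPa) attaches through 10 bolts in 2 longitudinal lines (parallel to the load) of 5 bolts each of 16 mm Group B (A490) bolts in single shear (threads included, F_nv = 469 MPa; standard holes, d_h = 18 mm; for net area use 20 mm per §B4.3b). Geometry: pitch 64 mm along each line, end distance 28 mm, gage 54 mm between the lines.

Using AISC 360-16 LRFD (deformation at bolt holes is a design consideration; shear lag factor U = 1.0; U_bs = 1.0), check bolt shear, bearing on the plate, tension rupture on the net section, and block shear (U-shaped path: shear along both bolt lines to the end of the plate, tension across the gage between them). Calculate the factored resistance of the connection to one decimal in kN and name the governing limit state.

Bolt shear: A_b = π(16)²/4 = 201.06 mm². φR_n = 0.75 × 469 × 201.06 × 10 × 1 = 707.2 kN.
Bearing (6 mm plate, F_u = 450 MPa): end bolts L_c = 28 − 18/2 = 19, R_n = min(1.2×19×6×450, 2.4×16×6×450) = 61.56 kN/bolt; interior L_c = 64 − 18 = 46, R_n = 103.68 kN/bolt. φR_n = 0.75 × (2×61.56 + 8×103.68) = 714.4 kN.
Tension rupture (net): A_n = (185 − 2×20)×6 = 870 mm² (U = 1.0, A_e = A_n). φR_n = 0.75 × 450 × 870 = 293.6 kN.
Block shear: shear path 2×[28+4×64] = 2×284 mm, A_gv = 3408, A_nv = 2×(284 − 4.5×20)×6 = 2328 mm²; tension across gage: (54 − 1×20)×6 = 204 mm². R_n = min(0.6×450×2328, 0.6×300×3408) + 1.0×450×204 = min(628.56, 613.44) + 91.8 = 705.24 kN. φR_n = 0.75 × 705.24 = 528.9 kN.
Governing: min(707.2, 714.4, 293.6, 528.9) = 293.6 kN → net-section rupture.

293.6 kN (net-section rupture governs)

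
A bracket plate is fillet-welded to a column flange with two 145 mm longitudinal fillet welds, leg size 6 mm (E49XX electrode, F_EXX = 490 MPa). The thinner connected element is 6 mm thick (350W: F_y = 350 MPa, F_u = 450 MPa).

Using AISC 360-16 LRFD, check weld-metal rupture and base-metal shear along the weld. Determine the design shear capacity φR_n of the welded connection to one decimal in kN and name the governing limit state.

271.3 kN (weld metal governs)

Weld metal: throat = 0.707×6 = 4.242 mm, L = 2×145 = 290 mm. φR_n = 0.75 × 0.6 × 490 × 4.242 × 290 = 271.3 kN.
Base metal shear (6 mm plate): yield φR_n = 1.0×0.6×350×6×290 = 365.4 kN; rupture φR_n = 0.75×0.6×450×6×290 = 352.4 kN; take 352.4 kN (rupture).
Governing: min(271.3, 352.4) = 271.3 kN → weld metal.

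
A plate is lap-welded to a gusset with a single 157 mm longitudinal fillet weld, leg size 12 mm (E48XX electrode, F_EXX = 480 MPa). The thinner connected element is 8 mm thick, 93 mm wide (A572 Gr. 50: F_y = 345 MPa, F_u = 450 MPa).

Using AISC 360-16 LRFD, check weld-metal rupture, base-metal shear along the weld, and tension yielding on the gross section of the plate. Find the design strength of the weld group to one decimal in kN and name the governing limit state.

Weld metal: throat = 0.707×12 = 8.484 mm, L = 157 mm. φR_n = 0.75 × 0.6 × 480 × 8.484 × 157 = 287.7 kN.
Base metal shear (8 mm plate): yield φR_n = 1.0×0.6×345×8×157 = 260.0 kN; rupture φR_n = 0.75×0.6×450×8×157 = 254.3 kN; take 254.3 kN (rupture).
Tension yield (gross): A_g = 93×8 = 744 mm². φR_n = 0.90 × 345 × 744 = 231.0 kN.
Governing: min(287.7, 254.3, 231.0) = 231.0 kN → gross-section yield.

231.0 kN (gross-section yield governs)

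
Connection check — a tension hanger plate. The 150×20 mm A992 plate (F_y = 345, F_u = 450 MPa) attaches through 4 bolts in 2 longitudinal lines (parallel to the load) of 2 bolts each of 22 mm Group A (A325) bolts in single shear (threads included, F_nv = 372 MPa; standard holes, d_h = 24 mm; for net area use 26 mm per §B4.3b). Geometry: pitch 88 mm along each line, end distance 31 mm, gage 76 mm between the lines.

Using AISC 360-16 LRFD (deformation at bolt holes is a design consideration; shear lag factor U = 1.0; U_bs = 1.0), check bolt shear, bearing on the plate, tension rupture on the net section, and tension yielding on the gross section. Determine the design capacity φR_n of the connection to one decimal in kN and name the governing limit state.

Bolt shear: A_b = π(22)²/4 = 380.13 mm². φR_n = 0.75 × 372 × 380.13 × 4 × 1 = 424.2 kN.
Bearing (20 mm plate, F_u = 450 MPa): end bolts L_c = 31 − 24/2 = 19, R_n = min(1.2×19×20×450, 2.4×22×20×450) = 205.2 kN/bolt; interior L_c = 88 − 24 = 64, R_n = 475.2 kN/bolt. φR_n = 0.75 × (2×205.2 + 2×475.2) = 1020.6 kN.
Tension rupture (net): A_n = (150 − 2×26)×20 = 1960 mm² (U = 1.0, A_e = A_n). φR_n = 0.75 × 450 × 1960 = 661.5 kN.
Tension yield (gross): A_g = 150×20 = 3000 mm². φR_n = 0.90 × 345 × 3000 = 931.5 kN.
Governing: min(424.2, 1020.6, 661.5, 931.5) = 424.2 kN → bolt shear.

424.2 kN (bolt shear governs)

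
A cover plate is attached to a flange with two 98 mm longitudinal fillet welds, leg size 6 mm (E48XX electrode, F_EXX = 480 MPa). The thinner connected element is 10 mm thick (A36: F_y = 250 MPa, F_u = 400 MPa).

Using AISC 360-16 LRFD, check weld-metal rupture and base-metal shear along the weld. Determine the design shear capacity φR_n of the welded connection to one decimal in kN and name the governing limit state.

Weld metal: throat = 0.707×6 = 4.242 mm, L = 2×98 = 196 mm. φR_n = 0.75 × 0.6 × 480 × 4.242 × 196 = 179.6 kN.
Base metal shear (10 mm plate): yield φR_n = 1.0×0.6×250×10×196 = 294.0 kN; rupture φR_n = 0.75×0.6×400×10×196 = 352.8 kN; take 294.0 kN (yield).
Governing: min(179.6, 294.0) = 179.6 kN → weld metal.

179.6 kN (weld metal governs)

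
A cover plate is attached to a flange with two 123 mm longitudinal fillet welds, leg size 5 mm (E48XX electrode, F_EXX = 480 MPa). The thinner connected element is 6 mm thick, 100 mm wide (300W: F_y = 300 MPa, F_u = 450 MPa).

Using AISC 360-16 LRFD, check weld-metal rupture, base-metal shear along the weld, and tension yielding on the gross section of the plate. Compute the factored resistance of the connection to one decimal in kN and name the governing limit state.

Weld metal: throat = 0.707×5 = 3.535 mm, L = 2×123 = 246 mm. φR_n = 0.75 × 0.6 × 480 × 3.535 × 246 = 187.8 kN.
Base metal shear (6 mm plate): yield φR_n = 1.0×0.6×300×6×246 = 265.7 kN; rupture φR_n = 0.75×0.6×450×6×246 = 298.9 kN; take 265.7 kN (yield).
Tension yield (gross): A_g = 100×6 = 600 mm². φR_n = 0.90 × 300 × 600 = 162.0 kN.
Governing: min(187.8, 265.7, 162.0) = 162.0 kN → gross-section yield.

162.0 kN (gross-section yield governs)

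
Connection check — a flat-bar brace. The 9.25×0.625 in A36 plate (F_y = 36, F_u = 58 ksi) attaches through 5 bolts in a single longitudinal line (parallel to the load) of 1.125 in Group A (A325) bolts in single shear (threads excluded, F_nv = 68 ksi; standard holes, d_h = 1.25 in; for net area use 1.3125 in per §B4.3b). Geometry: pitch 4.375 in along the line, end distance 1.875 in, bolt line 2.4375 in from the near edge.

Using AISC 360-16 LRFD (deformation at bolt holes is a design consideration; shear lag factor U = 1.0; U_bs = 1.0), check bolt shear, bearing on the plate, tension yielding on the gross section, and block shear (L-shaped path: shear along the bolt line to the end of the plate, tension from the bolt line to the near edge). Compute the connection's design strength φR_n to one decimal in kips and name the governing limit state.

187.3 kips (gross-section yield governs)

Bolt shear: A_b = π(1.125)²/4 = 0.99402 in². φR_n = 0.75 × 68 × 0.99402 × 5 × 1 = 253.5 kips.
Bearing (0.625 in plate, F_u = 58 ksi): end bolts L_c = 1.875 − 1.25/2 = 1.25, R_n = min(1.2×1.25×0.625×58, 2.4×1.125×0.625×58) = 54.375 kips/bolt; interior L_c = 4.375 − 1.25 = 3.125, R_n = 97.875 kips/bolt. φR_n = 0.75 × (1×54.375 + 4×97.875) = 334.4 kips.
Tension yield (gross): A_g = 9.25×0.625 = 5.7813 in². φR_n = 0.90 × 36 × 5.7813 = 187.3 kips.
Block shear: shear path 1×[1.875+4×4.375] = 1×19.375 in, A_gv = 12.109, A_nv = 1×(19.375 − 4.5×1.3125)×0.625 = 8.418 in²; tension to near edge: (2.4375 − 0.5×1.3125)×0.625 = 1.1133 in². R_n = min(0.6×58×8.418, 0.6×36×12.109) + 1.0×58×1.1133 = min(292.95, 261.55) + 64.571 = 326.12 kips. φR_n = 0.75 × 326.12 = 244.6 kips.
Governing: min(253.5, 334.4, 187.3, 244.6) = 187.3 kips → gross-section yield.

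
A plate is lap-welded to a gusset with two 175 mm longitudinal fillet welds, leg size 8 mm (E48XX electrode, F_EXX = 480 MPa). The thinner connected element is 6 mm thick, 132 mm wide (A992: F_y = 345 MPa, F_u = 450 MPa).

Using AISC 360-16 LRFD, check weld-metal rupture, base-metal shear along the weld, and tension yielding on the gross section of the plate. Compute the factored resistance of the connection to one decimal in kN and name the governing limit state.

Weld metal: throat = 0.707×8 = 5.656 mm, L = 2×175 = 350 mm. φR_n = 0.75 × 0.6 × 480 × 5.656 × 350 = 427.6 kN.
Base metal shear (6 mm plate): yield φR_n = 1.0×0.6×345×6×350 = 434.7 kN; rupture φR_n = 0.75×0.6×450×6×350 = 425.3 kN; take 425.3 kN (rupture).
Tension yield (gross): A_g = 132×6 = 792 mm². φR_n = 0.90 × 345 × 792 = 245.9 kN.
Governing: min(427.6, 425.3, 245.9) = 245.9 kN → gross-section yield.

245.9 kN (gross-section yield governs)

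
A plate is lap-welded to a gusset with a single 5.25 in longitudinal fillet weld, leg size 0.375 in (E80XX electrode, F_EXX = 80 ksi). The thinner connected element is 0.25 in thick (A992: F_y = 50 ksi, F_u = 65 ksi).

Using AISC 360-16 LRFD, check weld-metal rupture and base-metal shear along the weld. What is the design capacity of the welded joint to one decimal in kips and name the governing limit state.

38.4 kips (base-metal shear governs)

Weld metal: throat = 0.707×0.375 = 0.26513 in, L = 5.25 in. φR_n = 0.75 × 0.6 × 80 × 0.26513 × 5.25 = 50.1 kips.
Base metal shear (0.25 in plate): yield φR_n = 1.0×0.6×50×0.25×5.25 = 39.4 kips; rupture φR_n = 0.75×0.6×65×0.25×5.25 = 38.4 kips; take 38.4 kips (rupture).
Governing: min(50.1, 38.4) = 38.4 kips → base-metal shear.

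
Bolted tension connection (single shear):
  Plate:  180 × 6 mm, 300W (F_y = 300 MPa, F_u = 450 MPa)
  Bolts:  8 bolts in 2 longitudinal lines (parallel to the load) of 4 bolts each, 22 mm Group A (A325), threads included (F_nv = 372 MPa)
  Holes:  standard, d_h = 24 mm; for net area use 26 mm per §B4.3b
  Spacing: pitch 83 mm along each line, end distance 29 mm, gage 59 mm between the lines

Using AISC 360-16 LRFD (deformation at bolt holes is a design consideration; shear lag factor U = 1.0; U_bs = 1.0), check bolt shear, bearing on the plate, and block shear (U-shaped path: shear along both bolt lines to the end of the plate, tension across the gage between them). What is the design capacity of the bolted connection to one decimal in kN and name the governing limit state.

517.2 kN (block shear governs)

Bolt shear: A_b = π(22)²/4 = 380.13 mm². φR_n = 0.75 × 372 × 380.13 × 8 × 1 = 848.5 kN.
Bearing (6 mm plate, F_u = 450 MPa): end bolts L_c = 29 − 24/2 = 17, R_n = min(1.2×17×6×450, 2.4×22×6×450) = 55.08 kN/bolt; interior L_c = 83 − 24 = 59, R_n = 142.56 kN/bolt. φR_n = 0.75 × (2×55.08 + 6×142.56) = 724.1 kN.
Block shear: shear path 2×[29+3×83] = 2×278 mm, A_gv = 3336, A_nv = 2×(278 − 3.5×26)×6 = 2244 mm²; tension across gage: (59 − 1×26)×6 = 198 mm². R_n = min(0.6×450×2244, 0.6×300×3336) + 1.0×450×198 = min(605.88, 600.48) + 89.1 = 689.58 kN. φR_n = 0.75 × 689.58 = 517.2 kN.
Governing: min(848.5, 724.1, 517.2) = 517.2 kN → block shear.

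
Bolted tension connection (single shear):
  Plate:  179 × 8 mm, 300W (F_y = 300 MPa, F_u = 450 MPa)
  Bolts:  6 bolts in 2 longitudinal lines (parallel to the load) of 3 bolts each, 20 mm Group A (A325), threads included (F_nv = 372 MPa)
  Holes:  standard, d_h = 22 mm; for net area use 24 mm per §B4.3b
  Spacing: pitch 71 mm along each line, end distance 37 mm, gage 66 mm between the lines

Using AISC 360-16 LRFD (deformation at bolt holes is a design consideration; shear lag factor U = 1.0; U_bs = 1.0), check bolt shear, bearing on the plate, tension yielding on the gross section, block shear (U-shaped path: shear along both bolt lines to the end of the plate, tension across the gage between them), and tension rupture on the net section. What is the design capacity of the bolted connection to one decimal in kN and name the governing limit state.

353.7 kN (net-section rupture governs)

Bolt shear: A_b = π(20)²/4 = 314.16 mm². φR_n = 0.75 × 372 × 314.16 × 6 × 1 = 525.9 kN.
Bearing (8 mm plate, F_u = 450 MPa): end bolts L_c = 37 − 22/2 = 26, R_n = min(1.2×26×8×450, 2.4×20×8×450) = 112.32 kN/bolt; interior L_c = 71 − 22 = 49, R_n = 172.8 kN/bolt. φR_n = 0.75 × (2×112.32 + 4×172.8) = 686.9 kN.
Tension yield (gross): A_g = 179×8 = 1432 mm². φR_n = 0.90 × 300 × 1432 = 386.6 kN.
Block shear: shear path 2×[37+2×71] = 2×179 mm, A_gv = 2864, A_nv = 2×(179 − 2.5×24)×8 = 1904 mm²; tension across gage: (66 − 1×24)×8 = 336 mm². R_n = min(0.6×450×1904, 0.6×300×2864) + 1.0×450×336 = min(514.08, 515.52) + 151.2 = 665.28 kN. φR_n = 0.75 × 665.28 = 499.0 kN.
Tension rupture (net): A_n = (179 − 2×24)×8 = 1048 mm² (U = 1.0, A_e = A_n). φR_n = 0.75 × 450 × 1048 = 353.7 kN.
Governing: min(525.9, 686.9, 386.6, 499.0, 353.7) = 353.7 kN → net-section rupture.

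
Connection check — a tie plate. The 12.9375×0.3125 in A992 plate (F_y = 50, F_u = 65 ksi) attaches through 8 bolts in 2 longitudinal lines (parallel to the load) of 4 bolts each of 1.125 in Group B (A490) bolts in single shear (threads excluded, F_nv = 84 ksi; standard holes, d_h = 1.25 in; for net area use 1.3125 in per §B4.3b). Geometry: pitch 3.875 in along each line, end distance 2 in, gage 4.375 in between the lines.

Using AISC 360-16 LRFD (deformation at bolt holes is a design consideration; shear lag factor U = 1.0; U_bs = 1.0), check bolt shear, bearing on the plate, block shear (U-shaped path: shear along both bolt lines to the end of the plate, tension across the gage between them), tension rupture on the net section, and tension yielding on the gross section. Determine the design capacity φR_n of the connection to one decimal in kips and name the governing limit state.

157.1 kips (net-section rupture governs)

Bolt shear: A_b = π(1.125)²/4 = 0.99402 in². φR_n = 0.75 × 84 × 0.99402 × 8 × 1 = 501.0 kips.
Bearing (0.3125 in plate, F_u = 65 ksi): end bolts L_c = 2 − 1.25/2 = 1.375, R_n = min(1.2×1.375×0.3125×65, 2.4×1.125×0.3125×65) = 33.516 kips/bolt; interior L_c = 3.875 − 1.25 = 2.625, R_n = 54.844 kips/bolt. φR_n = 0.75 × (2×33.516 + 6×54.844) = 297.1 kips.
Block shear: shear path 2×[2+3×3.875] = 2×13.625 in, A_gv = 8.5156, A_nv = 2×(13.625 − 3.5×1.3125)×0.3125 = 5.6445 in²; tension across gage: (4.375 − 1×1.3125)×0.3125 = 0.95703 in². R_n = min(0.6×65×5.6445, 0.6×50×8.5156) + 1.0×65×0.95703 = min(220.14, 255.47) + 62.207 = 282.35 kips. φR_n = 0.75 × 282.35 = 211.8 kips.
Tension rupture (net): A_n = (12.9375 − 2×1.3125)×0.3125 = 3.2227 in² (U = 1.0, A_e = A_n). φR_n = 0.75 × 65 × 3.2227 = 157.1 kips.
Tension yield (gross): A_g = 12.9375×0.3125 = 4.043 in². φR_n = 0.90 × 50 × 4.043 = 181.9 kips.
Governing: min(501.0, 297.1, 211.8, 157.1, 181.9) = 157.1 kips → net-section rupture.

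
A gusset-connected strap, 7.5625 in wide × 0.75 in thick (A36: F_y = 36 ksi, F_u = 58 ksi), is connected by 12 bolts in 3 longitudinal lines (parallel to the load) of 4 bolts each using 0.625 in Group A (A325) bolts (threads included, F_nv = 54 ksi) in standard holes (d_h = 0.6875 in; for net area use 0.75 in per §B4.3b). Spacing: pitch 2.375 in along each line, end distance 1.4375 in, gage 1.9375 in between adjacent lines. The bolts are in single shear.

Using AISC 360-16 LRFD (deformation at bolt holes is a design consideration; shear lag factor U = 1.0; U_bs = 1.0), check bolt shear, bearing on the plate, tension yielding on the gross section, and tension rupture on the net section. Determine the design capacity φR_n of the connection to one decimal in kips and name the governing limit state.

149.1 kips (bolt shear governs)

Bolt shear: A_b = π(0.625)²/4 = 0.3068 in². φR_n = 0.75 × 54 × 0.3068 × 12 × 1 = 149.1 kips.
Bearing (0.75 in plate, F_u = 58 ksi): end bolts L_c = 1.4375 − 0.6875/2 = 1.09375, R_n = min(1.2×1.09375×0.75×58, 2.4×0.625×0.75×58) = 57.094 kips/bolt; interior L_c = 2.375 − 0.6875 = 1.6875, R_n = 65.25 kips/bolt. φR_n = 0.75 × (3×57.094 + 9×65.25) = 568.9 kips.
Tension yield (gross): A_g = 7.5625×0.75 = 5.6719 in². φR_n = 0.90 × 36 × 5.6719 = 183.8 kips.
Tension rupture (net): A_n = (7.5625 − 3×0.75)×0.75 = 3.9844 in² (U = 1.0, A_e = A_n). φR_n = 0.75 × 58 × 3.9844 = 173.3 kips.
Governing: min(149.1, 568.9, 183.8, 173.3) = 149.1 kips → bolt shear.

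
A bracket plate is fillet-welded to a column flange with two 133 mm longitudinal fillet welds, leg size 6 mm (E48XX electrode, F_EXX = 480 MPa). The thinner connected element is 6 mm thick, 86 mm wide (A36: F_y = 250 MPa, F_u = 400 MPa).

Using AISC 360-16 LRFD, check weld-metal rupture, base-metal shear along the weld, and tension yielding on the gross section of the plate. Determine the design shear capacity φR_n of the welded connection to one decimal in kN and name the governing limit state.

116.1 kN (gross-section yield governs)

Weld metal: throat = 0.707×6 = 4.242 mm, L = 2×133 = 266 mm. φR_n = 0.75 × 0.6 × 480 × 4.242 × 266 = 243.7 kN.
Base metal shear (6 mm plate): yield φR_n = 1.0×0.6×250×6×266 = 239.4 kN; rupture φR_n = 0.75×0.6×400×6×266 = 287.3 kN; take 239.4 kN (yield).
Tension yield (gross): A_g = 86×6 = 516 mm². φR_n = 0.90 × 250 × 516 = 116.1 kN.
Governing: min(243.7, 239.4, 116.1) = 116.1 kN → gross-section yield.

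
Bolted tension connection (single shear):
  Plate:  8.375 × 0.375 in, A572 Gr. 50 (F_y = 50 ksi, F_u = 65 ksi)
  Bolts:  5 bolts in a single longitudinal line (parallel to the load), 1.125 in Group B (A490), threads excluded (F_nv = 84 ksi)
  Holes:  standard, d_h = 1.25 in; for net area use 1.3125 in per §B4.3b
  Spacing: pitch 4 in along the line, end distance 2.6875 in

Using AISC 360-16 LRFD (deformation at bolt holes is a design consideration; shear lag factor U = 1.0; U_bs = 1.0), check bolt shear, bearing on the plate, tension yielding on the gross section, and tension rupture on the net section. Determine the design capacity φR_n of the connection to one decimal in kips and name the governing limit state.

129.1 kips (net-section rupture governs)

Bolt shear: A_b = π(1.125)²/4 = 0.99402 in². φR_n = 0.75 × 84 × 0.99402 × 5 × 1 = 313.1 kips.
Bearing (0.375 in plate, F_u = 65 ksi): end bolts L_c = 2.6875 − 1.25/2 = 2.0625, R_n = min(1.2×2.0625×0.375×65, 2.4×1.125×0.375×65) = 60.328 kips/bolt; interior L_c = 4 − 1.25 = 2.75, R_n = 65.813 kips/bolt. φR_n = 0.75 × (1×60.328 + 4×65.813) = 242.7 kips.
Tension yield (gross): A_g = 8.375×0.375 = 3.1406 in². φR_n = 0.90 × 50 × 3.1406 = 141.3 kips.
Tension rupture (net): A_n = (8.375 − 1×1.3125)×0.375 = 2.6484 in² (U = 1.0, A_e = A_n). φR_n = 0.75 × 65 × 2.6484 = 129.1 kips.
Governing: min(313.1, 242.7, 141.3, 129.1) = 129.1 kips → net-section rupture.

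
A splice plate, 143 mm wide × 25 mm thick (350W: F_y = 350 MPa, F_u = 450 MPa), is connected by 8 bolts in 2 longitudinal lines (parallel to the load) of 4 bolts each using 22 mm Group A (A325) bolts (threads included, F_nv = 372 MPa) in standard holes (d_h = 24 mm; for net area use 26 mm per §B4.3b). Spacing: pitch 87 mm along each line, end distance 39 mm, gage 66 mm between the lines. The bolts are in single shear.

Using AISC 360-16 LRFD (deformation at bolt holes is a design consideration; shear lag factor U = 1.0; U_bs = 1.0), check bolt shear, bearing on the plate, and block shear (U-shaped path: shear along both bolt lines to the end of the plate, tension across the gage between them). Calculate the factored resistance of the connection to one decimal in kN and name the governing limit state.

848.5 kN (bolt shear governs)

Bolt shear: A_b = π(22)²/4 = 380.13 mm². φR_n = 0.75 × 372 × 380.13 × 8 × 1 = 848.5 kN.
Bearing (25 mm plate, F_u = 450 MPa): end bolts L_c = 39 − 24/2 = 27, R_n = min(1.2×27×25×450, 2.4×22×25×450) = 364.5 kN/bolt; interior L_c = 87 − 24 = 63, R_n = 594 kN/bolt. φR_n = 0.75 × (2×364.5 + 6×594) = 3219.8 kN.
Block shear: shear path 2×[39+3×87] = 2×300 mm, A_gv = 15000, A_nv = 2×(300 − 3.5×26)×25 = 10450 mm²; tension across gage: (66 − 1×26)×25 = 1000 mm². R_n = min(0.6×450×10450, 0.6×350×15000) + 1.0×450×1000 = min(2821.5, 3150) + 450 = 3271.5 kN. φR_n = 0.75 × 3271.5 = 2453.6 kN.
Governing: min(848.5, 3219.8, 2453.6) = 848.5 kN → bolt shear.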